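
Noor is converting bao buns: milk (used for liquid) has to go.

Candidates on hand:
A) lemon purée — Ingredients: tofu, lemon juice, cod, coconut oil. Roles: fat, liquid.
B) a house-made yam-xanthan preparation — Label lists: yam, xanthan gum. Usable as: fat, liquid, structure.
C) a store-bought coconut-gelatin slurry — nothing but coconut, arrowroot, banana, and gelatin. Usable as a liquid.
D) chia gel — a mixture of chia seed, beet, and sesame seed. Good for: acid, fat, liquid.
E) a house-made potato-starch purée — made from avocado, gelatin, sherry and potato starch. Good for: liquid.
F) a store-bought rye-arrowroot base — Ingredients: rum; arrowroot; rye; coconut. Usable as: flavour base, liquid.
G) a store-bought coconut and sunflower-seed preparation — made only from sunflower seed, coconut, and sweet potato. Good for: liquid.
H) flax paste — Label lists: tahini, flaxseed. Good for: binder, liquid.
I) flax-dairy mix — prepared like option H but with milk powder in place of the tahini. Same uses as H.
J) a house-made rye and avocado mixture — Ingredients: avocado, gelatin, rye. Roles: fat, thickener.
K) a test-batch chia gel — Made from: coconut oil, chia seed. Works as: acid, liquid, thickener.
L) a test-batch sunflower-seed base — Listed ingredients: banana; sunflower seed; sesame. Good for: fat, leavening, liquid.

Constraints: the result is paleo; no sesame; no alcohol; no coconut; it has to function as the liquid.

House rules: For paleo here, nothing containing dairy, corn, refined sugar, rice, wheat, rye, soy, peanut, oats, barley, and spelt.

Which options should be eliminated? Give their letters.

A, C, D, E, F, G, H, I, J, K, L

A: has tofu, so not paleo; has coconut oil, so not coconut-free — no
B: all constraints satisfied — valid
C: has coconut, so not coconut-free — reject
D: has sesame seed, so not sesame-free — no
E: has sherry, so not alcohol-free — no
F: has rye, so not paleo; has coconut, so not coconut-free (and 1 more) — out
G: has coconut, so not coconut-free — out
H: has tahini, so not sesame-free — out
I: has milk powder, so not paleo — no
J: not usable as a liquid; has rye, so not paleo — out
K: has coconut oil, so not coconut-free — out
L: has sesame, so not sesame-free — no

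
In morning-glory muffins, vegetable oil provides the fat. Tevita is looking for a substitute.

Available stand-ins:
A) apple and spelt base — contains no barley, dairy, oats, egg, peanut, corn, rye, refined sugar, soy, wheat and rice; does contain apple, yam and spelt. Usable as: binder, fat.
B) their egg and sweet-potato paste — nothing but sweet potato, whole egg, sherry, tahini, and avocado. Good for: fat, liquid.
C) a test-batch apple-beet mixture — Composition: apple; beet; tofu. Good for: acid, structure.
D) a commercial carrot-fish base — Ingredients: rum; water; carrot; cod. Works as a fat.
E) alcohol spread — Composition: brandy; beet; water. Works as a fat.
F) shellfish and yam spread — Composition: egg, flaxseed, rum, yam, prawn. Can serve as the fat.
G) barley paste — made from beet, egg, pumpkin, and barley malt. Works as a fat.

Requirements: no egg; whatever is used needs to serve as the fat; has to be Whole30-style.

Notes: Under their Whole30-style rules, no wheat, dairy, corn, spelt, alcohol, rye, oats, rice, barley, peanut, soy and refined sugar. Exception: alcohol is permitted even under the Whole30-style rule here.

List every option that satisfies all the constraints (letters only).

A: has spelt, so not Whole30-style — no
B: has whole egg, so not egg-free — reject
C: not usable as a fat; has tofu, so not Whole30-style — no
D: alcohol is permitted under the Whole30-style carve-out; nothing else excluded — OK
E: alcohol is permitted under the Whole30-style carve-out; nothing else excluded — valid
F: has egg, so not egg-free — no
G: has barley malt, so not Whole30-style; has egg, so not egg-free — out

D, E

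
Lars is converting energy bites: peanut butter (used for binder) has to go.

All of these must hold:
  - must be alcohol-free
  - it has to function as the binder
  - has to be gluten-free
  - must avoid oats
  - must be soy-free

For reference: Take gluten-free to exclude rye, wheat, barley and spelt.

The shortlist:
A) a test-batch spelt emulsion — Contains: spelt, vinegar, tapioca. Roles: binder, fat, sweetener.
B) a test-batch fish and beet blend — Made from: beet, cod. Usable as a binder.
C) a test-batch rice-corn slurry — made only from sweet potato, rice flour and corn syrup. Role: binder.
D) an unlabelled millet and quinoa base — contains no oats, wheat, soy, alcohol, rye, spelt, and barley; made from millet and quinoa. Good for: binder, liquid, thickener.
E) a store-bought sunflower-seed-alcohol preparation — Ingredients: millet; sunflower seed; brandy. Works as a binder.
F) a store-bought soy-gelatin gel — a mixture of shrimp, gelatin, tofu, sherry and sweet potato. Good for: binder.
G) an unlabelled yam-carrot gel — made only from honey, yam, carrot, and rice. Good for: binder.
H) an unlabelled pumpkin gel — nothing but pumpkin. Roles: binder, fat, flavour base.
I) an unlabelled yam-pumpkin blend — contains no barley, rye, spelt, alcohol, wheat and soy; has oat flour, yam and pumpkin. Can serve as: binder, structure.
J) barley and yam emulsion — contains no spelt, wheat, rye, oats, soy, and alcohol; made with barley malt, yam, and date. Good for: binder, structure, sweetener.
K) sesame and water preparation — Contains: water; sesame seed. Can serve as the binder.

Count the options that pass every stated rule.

A: has spelt, so not gluten-free — out
B: all constraints satisfied — OK
C: every rule checks out — keep
D: works as a binder, gluten-free, no soy — valid
E: has brandy, so not alcohol-free — reject
F: has sherry, so not alcohol-free; has tofu, so not soy-free — reject
G: honey and rice etc. — none of it excluded — OK
H: only pumpkin; none excluded — keep
I: has oat flour, so not oat-free — reject
J: has barley malt, so not gluten-free — reject
K: gluten-free, no soy — OK

6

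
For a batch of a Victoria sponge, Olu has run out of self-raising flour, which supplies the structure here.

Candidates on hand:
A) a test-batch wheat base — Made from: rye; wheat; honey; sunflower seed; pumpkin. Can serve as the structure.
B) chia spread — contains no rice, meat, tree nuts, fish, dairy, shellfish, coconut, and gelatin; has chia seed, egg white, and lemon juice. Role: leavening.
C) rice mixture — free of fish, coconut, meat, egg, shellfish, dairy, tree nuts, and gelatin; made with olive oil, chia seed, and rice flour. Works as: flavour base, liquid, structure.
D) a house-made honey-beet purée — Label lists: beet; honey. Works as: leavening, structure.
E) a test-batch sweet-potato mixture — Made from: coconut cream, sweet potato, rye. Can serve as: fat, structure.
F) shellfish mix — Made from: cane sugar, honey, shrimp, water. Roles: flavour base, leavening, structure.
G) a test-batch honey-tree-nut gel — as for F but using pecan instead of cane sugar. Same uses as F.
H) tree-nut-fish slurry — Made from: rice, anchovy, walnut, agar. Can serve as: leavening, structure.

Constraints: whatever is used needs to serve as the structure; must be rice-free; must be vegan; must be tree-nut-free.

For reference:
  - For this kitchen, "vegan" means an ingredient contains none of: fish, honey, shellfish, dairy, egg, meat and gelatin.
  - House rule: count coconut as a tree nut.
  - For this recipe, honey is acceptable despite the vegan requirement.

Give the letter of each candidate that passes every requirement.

A: honey is permitted under the vegan carve-out; nothing else excluded — OK
B: not usable as a structure; has egg white, so not vegan — no
C: has rice flour, so not rice-free — reject
D: honey is permitted under the vegan carve-out; nothing else excluded — keep
E: has coconut cream, so not tree-nut-free — out
F: has shrimp, so not vegan — reject
G: has shrimp, so not vegan; has pecan, so not tree-nut-free — no
H: has anchovy, so not vegan; has rice, so not rice-free (and 1 more) — no

A, D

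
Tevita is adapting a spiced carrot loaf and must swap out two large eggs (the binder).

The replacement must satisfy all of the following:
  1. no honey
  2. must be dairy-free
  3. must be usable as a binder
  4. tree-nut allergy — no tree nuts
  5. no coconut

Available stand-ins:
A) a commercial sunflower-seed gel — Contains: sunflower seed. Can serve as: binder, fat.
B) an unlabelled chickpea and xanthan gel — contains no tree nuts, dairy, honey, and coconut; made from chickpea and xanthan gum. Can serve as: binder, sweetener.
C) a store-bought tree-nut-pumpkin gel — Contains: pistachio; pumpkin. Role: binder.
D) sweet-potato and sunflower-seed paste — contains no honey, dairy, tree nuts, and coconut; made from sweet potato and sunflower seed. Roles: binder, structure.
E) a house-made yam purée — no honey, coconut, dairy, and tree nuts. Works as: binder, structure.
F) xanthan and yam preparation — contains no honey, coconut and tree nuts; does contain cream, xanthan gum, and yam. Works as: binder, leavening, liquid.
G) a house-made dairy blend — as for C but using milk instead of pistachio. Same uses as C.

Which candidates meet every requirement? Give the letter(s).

A: only sunflower seed; none excluded — valid
B: all constraints satisfied — valid
C: has pistachio, so not tree-nut-free — no
D: every rule checks out — OK
E: every rule checks out — OK
F: has cream, so not dairy-free — no
G: has milk, so not dairy-free — no

A, B, D, E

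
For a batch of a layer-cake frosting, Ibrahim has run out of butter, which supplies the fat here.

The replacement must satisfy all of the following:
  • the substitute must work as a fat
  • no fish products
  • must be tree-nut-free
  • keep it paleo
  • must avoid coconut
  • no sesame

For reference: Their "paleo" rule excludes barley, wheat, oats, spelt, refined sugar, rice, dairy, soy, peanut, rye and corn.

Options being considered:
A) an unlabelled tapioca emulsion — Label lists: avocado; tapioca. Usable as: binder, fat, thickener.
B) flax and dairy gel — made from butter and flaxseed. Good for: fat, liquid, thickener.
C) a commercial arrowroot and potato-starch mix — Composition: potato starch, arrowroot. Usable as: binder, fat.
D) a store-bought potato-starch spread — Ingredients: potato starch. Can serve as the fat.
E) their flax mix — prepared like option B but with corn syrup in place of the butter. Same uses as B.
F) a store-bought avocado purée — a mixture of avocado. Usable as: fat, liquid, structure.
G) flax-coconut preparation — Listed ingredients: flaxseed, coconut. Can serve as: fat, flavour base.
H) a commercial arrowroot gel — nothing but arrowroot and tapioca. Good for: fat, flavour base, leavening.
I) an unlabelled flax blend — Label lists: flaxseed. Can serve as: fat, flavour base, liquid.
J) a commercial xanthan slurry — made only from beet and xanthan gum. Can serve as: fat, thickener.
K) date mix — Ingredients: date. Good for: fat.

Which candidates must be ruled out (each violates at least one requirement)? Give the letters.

B, E, G

A: every rule checks out — keep
B: has butter, so not paleo — reject
C: nothing on the exclusion list — keep
D: only potato starch; none excluded — keep
E: has corn syrup, so not paleo — reject
F: no fish, no tree nuts — OK
G: has coconut, so not coconut-free — no
H: only arrowroot and tapioca; none excluded — keep
I: no fish, no coconut — OK
J: works as a fat, no coconut, paleo — keep
K: nothing on the exclusion list — valid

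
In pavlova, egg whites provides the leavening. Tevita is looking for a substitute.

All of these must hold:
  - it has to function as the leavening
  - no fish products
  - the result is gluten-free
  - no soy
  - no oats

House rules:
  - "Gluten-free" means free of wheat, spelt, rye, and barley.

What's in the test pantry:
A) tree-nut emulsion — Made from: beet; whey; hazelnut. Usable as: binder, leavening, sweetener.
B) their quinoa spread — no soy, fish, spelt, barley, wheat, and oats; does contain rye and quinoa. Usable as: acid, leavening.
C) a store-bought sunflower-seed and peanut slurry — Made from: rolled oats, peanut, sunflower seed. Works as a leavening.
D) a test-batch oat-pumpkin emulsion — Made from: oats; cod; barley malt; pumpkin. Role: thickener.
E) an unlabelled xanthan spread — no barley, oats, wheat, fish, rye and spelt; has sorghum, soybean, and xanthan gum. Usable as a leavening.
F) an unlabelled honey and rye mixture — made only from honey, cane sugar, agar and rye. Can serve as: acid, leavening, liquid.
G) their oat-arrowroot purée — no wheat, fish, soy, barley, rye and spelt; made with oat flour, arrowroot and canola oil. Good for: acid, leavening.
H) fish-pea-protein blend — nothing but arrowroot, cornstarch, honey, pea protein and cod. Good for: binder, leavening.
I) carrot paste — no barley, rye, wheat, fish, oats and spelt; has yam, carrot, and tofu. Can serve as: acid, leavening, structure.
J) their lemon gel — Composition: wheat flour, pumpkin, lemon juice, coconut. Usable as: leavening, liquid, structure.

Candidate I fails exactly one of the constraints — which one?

usable as a leavening: satisfied
gluten-free: satisfied
oat-free: satisfied
fish-free: satisfied
soy-free: has tofu — fails

soy-free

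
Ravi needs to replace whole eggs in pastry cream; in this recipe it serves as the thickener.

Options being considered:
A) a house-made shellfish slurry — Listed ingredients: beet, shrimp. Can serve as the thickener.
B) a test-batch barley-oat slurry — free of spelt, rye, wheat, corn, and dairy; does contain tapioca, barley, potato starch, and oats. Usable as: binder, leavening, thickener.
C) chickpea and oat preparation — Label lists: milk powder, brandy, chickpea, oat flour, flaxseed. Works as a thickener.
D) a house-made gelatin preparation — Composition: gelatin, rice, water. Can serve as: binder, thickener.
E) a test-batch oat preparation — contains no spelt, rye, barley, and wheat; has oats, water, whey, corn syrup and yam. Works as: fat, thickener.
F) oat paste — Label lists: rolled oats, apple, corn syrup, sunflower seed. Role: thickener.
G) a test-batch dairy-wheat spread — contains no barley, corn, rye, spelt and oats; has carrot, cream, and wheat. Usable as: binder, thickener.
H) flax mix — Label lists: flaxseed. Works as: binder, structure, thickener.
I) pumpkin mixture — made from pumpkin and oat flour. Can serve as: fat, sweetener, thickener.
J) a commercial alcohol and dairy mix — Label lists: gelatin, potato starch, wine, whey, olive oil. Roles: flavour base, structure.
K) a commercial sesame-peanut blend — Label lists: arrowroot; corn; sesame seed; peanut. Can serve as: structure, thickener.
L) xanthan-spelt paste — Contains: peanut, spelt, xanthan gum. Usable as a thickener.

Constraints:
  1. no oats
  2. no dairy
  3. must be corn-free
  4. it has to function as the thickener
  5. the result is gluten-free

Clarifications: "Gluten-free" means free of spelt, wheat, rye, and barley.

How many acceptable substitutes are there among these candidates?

A: only shrimp and beet; none excluded — valid
B: has barley, so not gluten-free; has oats, so not oat-free — out
C: has oat flour, so not oat-free; has milk powder, so not dairy-free — no
D: every rule checks out — keep
E: has oats, so not oat-free; has whey, so not dairy-free (and 1 more) — reject
F: has rolled oats, so not oat-free; has corn syrup, so not corn-free — no
G: has wheat, so not gluten-free; has cream, so not dairy-free — no
H: nothing on the exclusion list — keep
I: has oat flour, so not oat-free — out
J: not usable as a thickener; has whey, so not dairy-free — out
K: has corn, so not corn-free — reject
L: has spelt, so not gluten-free — reject

3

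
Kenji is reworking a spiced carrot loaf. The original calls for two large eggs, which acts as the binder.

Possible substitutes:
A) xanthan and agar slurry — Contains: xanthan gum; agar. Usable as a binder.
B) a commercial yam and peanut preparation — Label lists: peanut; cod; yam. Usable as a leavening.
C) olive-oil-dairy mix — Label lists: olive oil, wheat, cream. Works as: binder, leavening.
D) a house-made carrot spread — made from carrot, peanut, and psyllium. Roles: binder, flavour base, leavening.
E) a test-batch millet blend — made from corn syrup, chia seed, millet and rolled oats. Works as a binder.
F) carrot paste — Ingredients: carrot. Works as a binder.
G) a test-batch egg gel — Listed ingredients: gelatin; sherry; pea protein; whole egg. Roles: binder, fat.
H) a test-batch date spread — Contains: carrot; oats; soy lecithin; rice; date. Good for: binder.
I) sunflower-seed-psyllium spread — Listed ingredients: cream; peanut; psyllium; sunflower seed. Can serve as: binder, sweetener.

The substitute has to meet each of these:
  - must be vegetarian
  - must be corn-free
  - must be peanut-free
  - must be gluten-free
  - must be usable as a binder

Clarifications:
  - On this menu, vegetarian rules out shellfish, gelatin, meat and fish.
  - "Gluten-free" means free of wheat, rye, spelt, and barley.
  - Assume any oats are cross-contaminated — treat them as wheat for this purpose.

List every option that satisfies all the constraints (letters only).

A: only agar and xanthan gum; none excluded — valid
B: not usable as a binder; has cod, so not vegetarian (and 1 more) — reject
C: has wheat, so not gluten-free — out
D: has peanut, so not peanut-free — reject
E: has rolled oats, so not gluten-free; has corn syrup, so not corn-free — no
F: works as a binder, vegetarian, no peanut — OK
G: has gelatin, so not vegetarian — no
H: has oats, so not gluten-free — no
I: has peanut, so not peanut-free — no

A, F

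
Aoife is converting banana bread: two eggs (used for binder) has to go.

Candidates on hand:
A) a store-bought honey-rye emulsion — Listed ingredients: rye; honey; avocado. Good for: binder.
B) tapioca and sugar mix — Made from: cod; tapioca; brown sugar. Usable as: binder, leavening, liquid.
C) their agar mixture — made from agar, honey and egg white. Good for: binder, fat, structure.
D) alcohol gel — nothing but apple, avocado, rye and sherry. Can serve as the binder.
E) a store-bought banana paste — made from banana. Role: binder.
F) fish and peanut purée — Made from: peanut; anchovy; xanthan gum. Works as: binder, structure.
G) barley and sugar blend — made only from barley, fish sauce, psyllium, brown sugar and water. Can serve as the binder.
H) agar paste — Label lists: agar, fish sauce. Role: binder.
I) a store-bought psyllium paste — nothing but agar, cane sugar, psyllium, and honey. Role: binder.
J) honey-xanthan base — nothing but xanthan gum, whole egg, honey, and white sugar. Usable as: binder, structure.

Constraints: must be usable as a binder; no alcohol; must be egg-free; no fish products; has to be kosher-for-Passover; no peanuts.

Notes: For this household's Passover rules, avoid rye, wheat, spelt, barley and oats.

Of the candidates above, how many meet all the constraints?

2

A: has rye, so not kosher-for-Passover — out
B: has cod, so not fish-free — no
C: has egg white, so not egg-free — out
D: has rye, so not kosher-for-Passover; has sherry, so not alcohol-free — no
E: only banana; none excluded — valid
F: has anchovy, so not fish-free; has peanut, so not peanut-free — no
G: has barley, so not kosher-for-Passover; has fish sauce, so not fish-free — reject
H: has fish sauce, so not fish-free — reject
I: nothing on the exclusion list — OK
J: has whole egg, so not egg-free — reject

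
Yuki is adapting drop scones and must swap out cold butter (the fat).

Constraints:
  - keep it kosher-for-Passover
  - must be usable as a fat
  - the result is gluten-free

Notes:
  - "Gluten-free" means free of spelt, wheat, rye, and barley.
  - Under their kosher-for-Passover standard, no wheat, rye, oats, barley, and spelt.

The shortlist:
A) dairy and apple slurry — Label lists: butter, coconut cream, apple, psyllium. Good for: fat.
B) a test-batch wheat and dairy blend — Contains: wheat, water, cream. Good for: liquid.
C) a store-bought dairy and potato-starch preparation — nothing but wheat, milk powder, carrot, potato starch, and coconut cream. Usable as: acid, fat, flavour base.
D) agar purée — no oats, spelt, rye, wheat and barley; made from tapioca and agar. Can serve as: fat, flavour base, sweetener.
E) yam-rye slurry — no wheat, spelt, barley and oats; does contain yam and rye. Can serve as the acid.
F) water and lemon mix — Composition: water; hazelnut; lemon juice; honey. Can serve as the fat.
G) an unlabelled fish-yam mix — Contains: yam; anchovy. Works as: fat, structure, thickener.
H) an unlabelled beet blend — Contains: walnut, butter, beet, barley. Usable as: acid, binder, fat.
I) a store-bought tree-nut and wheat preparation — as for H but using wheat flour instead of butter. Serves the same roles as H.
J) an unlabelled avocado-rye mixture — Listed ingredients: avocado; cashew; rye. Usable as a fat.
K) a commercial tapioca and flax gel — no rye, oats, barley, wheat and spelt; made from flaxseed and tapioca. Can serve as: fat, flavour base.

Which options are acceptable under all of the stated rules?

A: all constraints satisfied — keep
B: not usable as a fat; has wheat, so not gluten-free (and 1 more) — out
C: has wheat, so not gluten-free; has wheat, so not kosher-for-Passover — reject
D: every rule checks out — keep
E: not usable as a fat; has rye, so not gluten-free (and 1 more) — out
F: honey and hazelnut etc. — none of it excluded — OK
G: nothing on the exclusion list — keep
H: has barley, so not gluten-free; has barley, so not kosher-for-Passover — out
I: has barley, so not gluten-free; has barley, so not kosher-for-Passover — no
J: has rye, so not gluten-free; has rye, so not kosher-for-Passover — no
K: gluten-free, kosher-for-Passover — keep

A, D, F, G, K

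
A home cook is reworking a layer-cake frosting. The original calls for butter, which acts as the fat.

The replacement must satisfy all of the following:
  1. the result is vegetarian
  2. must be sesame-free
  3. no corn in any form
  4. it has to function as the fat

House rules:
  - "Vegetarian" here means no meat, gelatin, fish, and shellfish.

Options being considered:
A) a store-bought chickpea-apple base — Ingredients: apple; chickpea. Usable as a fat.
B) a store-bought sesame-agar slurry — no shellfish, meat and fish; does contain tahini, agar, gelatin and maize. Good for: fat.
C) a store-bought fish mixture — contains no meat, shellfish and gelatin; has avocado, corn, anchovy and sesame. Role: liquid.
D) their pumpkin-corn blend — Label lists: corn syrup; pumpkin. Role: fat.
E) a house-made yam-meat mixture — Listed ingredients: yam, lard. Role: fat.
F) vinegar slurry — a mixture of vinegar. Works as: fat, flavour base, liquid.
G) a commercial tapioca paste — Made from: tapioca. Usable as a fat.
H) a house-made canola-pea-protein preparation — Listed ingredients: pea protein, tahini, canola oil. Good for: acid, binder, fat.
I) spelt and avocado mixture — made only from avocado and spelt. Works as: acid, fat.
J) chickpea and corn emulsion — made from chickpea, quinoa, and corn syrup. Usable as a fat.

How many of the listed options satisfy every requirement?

A: only chickpea and apple; none excluded — OK
B: has gelatin, so not vegetarian; has tahini, so not sesame-free (and 1 more) — reject
C: not usable as a fat; has anchovy, so not vegetarian (and 2 more) — out
D: has corn syrup, so not corn-free — reject
E: has lard, so not vegetarian — reject
F: works as a fat, vegetarian, no sesame — valid
G: works as a fat, vegetarian, no sesame — OK
H: has tahini, so not sesame-free — out
I: vegetarian, no corn — OK
J: has corn syrup, so not corn-free — reject

4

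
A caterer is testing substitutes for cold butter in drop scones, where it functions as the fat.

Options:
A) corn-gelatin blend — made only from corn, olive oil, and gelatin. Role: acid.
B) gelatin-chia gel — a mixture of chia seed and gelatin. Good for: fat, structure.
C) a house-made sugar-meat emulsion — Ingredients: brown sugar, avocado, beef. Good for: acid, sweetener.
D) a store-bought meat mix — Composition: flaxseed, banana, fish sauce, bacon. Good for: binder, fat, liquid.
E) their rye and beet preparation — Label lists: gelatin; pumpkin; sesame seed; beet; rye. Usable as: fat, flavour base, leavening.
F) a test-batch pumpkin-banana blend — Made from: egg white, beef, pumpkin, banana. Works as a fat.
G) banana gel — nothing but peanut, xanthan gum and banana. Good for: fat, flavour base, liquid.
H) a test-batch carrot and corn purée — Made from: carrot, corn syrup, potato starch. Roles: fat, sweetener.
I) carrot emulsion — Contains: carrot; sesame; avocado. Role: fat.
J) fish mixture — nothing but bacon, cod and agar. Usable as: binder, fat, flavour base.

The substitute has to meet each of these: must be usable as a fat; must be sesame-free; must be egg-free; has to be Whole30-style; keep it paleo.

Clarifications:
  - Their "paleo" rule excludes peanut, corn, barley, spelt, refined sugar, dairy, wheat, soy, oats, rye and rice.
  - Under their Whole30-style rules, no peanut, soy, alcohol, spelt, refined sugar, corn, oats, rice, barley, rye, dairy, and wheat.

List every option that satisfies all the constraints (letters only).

B, D, J

A: not usable as a fat; has corn, so not paleo (and 1 more) — reject
B: all constraints satisfied — valid
C: not usable as a fat; has brown sugar, so not paleo (and 1 more) — out
D: fish sauce and bacon etc. — none of it excluded — valid
E: has rye, so not paleo; has rye, so not Whole30-style (and 1 more) — reject
F: has egg white, so not egg-free — reject
G: has peanut, so not paleo; has peanut, so not Whole30-style — out
H: has corn syrup, so not paleo; has corn syrup, so not Whole30-style — reject
I: has sesame, so not sesame-free — reject
J: only cod, bacon, and agar; none excluded — OK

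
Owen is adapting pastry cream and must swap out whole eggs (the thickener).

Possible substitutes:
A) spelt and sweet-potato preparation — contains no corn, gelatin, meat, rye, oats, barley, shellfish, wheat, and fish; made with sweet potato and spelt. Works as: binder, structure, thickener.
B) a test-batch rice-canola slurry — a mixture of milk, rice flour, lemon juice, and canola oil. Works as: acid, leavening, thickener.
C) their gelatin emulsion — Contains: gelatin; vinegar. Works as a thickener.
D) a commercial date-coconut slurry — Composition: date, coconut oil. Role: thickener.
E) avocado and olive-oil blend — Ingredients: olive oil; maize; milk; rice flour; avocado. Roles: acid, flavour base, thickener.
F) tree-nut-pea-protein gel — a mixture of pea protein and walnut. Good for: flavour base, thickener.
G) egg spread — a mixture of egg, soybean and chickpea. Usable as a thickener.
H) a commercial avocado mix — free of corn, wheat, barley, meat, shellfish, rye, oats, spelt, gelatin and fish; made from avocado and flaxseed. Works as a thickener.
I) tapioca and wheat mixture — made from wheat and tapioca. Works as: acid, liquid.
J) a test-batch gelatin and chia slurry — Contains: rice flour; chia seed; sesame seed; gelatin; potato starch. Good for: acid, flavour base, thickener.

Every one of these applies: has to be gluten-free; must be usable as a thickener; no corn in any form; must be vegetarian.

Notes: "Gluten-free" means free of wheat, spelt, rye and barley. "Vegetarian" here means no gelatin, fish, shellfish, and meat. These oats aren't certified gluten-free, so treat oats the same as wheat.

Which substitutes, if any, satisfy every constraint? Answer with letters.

A: has spelt, so not gluten-free — out
B: nothing on the exclusion list — OK
C: has gelatin, so not vegetarian — no
D: gluten-free, no corn — OK
E: has maize, so not corn-free — out
F: works as a thickener, vegetarian, no corn — OK
G: all constraints satisfied — OK
H: vegetarian, no corn — valid
I: not usable as a thickener; has wheat, so not gluten-free — reject
J: has gelatin, so not vegetarian — reject

B, D, F, G, H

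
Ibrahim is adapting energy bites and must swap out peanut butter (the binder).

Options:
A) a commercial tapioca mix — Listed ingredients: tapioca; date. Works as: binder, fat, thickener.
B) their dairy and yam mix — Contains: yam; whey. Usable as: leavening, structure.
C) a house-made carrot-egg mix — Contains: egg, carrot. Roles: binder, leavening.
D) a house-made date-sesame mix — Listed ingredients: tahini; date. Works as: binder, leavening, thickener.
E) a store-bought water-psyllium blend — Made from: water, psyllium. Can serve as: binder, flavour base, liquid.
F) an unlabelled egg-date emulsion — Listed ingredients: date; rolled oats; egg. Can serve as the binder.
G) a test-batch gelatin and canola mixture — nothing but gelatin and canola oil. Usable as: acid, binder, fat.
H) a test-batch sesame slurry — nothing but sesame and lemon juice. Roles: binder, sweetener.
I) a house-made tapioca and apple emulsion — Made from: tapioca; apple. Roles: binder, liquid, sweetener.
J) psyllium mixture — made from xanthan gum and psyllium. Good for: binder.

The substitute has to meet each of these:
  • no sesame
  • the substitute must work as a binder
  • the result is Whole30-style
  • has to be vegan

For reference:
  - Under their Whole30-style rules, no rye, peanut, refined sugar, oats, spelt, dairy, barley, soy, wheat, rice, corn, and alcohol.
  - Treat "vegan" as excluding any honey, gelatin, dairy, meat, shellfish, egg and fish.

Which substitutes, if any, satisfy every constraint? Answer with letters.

A, E, I, J

A: every rule checks out — keep
B: not usable as a binder; has whey, so not Whole30-style (and 1 more) — no
C: has egg, so not vegan — reject
D: has tahini, so not sesame-free — out
E: Whole30-style, vegan — keep
F: has rolled oats, so not Whole30-style; has egg, so not vegan — out
G: has gelatin, so not vegan — reject
H: has sesame, so not sesame-free — reject
I: only tapioca and apple; none excluded — keep
J: only psyllium and xanthan gum; none excluded — keep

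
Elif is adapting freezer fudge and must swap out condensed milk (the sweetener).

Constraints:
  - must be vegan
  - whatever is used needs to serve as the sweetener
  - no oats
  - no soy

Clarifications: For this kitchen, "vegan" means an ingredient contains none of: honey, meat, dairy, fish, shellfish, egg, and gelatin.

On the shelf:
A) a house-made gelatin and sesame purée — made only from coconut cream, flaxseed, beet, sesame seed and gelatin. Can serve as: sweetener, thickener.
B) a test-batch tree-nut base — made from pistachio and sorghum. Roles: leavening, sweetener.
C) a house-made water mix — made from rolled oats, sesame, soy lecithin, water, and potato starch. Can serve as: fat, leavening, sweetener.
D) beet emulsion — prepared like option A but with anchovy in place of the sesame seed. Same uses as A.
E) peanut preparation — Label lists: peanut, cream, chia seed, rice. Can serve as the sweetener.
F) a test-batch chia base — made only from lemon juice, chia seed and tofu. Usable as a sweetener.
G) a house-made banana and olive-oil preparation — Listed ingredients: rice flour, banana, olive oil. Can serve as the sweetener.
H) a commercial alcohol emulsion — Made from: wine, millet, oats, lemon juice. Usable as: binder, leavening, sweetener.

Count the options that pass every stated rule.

A: has gelatin, so not vegan — no
B: nothing on the exclusion list — valid
C: has soy lecithin, so not soy-free; has rolled oats, so not oat-free — out
D: has anchovy, so not vegan — reject
E: has cream, so not vegan — out
F: has tofu, so not soy-free — no
G: every rule checks out — keep
H: has oats, so not oat-free — reject

2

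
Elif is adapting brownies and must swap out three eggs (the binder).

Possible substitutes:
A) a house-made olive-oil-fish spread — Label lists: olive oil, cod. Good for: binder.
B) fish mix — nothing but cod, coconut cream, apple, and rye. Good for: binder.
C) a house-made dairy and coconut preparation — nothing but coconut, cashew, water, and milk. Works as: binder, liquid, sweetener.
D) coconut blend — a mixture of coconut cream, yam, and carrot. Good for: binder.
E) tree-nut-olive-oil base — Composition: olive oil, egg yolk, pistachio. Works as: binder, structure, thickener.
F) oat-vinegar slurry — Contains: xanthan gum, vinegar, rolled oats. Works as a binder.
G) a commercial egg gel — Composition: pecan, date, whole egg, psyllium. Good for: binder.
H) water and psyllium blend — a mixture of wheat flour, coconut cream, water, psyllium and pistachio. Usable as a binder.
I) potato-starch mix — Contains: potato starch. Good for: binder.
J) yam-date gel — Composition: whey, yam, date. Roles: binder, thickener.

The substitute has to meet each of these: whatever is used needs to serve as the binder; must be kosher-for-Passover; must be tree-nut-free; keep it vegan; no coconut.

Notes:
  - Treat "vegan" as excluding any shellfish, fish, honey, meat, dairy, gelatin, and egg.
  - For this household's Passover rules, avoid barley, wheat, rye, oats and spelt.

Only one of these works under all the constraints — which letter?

A: has cod, so not vegan — out
B: has cod, so not vegan; has rye, so not kosher-for-Passover (and 1 more) — out
C: has milk, so not vegan; has cashew, so not tree-nut-free (and 1 more) — no
D: has coconut cream, so not coconut-free — out
E: has egg yolk, so not vegan; has pistachio, so not tree-nut-free — reject
F: has rolled oats, so not kosher-for-Passover — out
G: has whole egg, so not vegan; has pecan, so not tree-nut-free — out
H: has wheat flour, so not kosher-for-Passover; has pistachio, so not tree-nut-free (and 1 more) — reject
I: works as a binder, no coconut, kosher-for-Passover — keep
J: has whey, so not vegan — reject

I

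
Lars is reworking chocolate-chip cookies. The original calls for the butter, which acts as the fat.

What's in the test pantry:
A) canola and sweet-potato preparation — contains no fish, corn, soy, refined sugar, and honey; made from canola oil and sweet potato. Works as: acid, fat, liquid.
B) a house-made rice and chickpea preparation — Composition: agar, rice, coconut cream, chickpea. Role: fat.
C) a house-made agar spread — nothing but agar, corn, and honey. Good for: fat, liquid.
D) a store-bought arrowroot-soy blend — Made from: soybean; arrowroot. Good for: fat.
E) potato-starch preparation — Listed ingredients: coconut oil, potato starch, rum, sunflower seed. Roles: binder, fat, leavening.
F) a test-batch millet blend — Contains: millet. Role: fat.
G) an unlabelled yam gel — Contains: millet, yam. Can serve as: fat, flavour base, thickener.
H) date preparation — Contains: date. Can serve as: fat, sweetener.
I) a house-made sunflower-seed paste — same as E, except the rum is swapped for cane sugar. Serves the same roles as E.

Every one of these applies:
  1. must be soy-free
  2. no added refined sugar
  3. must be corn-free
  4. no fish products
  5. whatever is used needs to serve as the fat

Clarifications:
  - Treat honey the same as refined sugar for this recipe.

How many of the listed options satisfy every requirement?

6

A: no corn, no fish — keep
B: no fish, no soy — keep
C: has corn, so not corn-free; has honey, so not no-added-sugar — reject
D: has soybean, so not soy-free — out
E: every rule checks out — OK
F: nothing on the exclusion list — OK
G: works as a fat, no-added-sugar, no corn — OK
H: nothing on the exclusion list — OK
I: has cane sugar, so not no-added-sugar — reject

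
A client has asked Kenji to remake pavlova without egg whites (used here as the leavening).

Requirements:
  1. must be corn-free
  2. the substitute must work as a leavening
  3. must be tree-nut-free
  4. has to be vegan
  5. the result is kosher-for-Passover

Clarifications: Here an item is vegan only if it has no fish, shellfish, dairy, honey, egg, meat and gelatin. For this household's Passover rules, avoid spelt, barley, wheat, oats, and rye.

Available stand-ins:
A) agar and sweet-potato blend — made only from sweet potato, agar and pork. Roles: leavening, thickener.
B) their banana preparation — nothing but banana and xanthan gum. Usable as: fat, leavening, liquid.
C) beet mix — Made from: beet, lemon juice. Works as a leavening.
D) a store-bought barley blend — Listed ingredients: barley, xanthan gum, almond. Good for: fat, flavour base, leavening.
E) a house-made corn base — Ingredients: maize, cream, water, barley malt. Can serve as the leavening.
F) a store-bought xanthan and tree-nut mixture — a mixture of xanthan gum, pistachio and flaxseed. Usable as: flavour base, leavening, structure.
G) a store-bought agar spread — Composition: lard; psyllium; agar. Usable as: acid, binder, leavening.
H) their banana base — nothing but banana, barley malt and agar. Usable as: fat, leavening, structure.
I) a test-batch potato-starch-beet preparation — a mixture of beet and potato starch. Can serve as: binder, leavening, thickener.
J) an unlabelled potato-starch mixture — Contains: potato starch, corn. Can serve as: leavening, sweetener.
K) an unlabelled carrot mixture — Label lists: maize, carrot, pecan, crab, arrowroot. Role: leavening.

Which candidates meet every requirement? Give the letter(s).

B, C, I

A: has pork, so not vegan — reject
B: no corn, kosher-for-Passover — valid
C: only lemon juice and beet; none excluded — OK
D: has barley, so not kosher-for-Passover; has almond, so not tree-nut-free — no
E: has cream, so not vegan; has barley malt, so not kosher-for-Passover (and 1 more) — no
F: has pistachio, so not tree-nut-free — no
G: has lard, so not vegan — out
H: has barley malt, so not kosher-for-Passover — no
I: only beet and potato starch; none excluded — valid
J: has corn, so not corn-free — out
K: has crab, so not vegan; has maize, so not corn-free (and 1 more) — no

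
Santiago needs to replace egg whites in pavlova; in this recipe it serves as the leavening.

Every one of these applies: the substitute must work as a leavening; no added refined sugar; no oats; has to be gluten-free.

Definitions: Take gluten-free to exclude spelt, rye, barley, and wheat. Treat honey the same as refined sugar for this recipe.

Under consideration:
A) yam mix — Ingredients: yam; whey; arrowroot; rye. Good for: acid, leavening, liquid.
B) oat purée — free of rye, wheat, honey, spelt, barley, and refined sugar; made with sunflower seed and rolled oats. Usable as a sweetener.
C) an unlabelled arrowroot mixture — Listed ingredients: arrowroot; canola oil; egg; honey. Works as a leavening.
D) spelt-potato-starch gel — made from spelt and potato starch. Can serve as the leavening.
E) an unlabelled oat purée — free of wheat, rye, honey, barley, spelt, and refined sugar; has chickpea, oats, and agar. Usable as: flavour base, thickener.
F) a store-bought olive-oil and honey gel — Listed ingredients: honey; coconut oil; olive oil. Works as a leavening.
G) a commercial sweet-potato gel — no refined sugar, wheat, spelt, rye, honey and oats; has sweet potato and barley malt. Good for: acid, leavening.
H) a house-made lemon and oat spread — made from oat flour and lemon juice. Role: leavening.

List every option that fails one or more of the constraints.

A: has rye, so not gluten-free — no
B: not usable as a leavening; has rolled oats, so not oat-free — out
C: has honey, so not no-added-sugar — no
D: has spelt, so not gluten-free — reject
E: not usable as a leavening; has oats, so not oat-free — reject
F: has honey, so not no-added-sugar — reject
G: has barley malt, so not gluten-free — reject
H: has oat flour, so not oat-free — reject

A, B, C, D, E, F, G, H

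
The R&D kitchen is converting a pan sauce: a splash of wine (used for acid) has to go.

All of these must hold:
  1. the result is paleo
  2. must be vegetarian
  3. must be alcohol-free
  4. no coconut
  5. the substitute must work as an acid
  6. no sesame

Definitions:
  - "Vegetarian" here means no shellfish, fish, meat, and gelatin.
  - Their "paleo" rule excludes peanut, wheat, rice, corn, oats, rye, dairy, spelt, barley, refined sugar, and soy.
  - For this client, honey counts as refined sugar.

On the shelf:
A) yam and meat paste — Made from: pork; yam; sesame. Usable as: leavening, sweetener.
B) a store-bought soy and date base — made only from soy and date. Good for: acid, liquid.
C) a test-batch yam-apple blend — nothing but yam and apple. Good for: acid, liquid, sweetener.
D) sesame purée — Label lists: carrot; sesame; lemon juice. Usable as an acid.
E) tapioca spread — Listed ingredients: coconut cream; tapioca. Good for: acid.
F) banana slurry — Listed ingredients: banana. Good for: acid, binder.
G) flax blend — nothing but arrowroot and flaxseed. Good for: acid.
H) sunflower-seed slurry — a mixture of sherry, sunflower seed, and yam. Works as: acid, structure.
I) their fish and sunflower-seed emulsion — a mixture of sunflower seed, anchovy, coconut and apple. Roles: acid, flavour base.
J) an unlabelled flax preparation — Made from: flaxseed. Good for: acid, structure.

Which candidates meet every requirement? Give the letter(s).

A: not usable as an acid; has pork, so not vegetarian (and 1 more) — reject
B: has soy, so not paleo — out
C: nothing on the exclusion list — OK
D: has sesame, so not sesame-free — reject
E: has coconut cream, so not coconut-free — no
F: all constraints satisfied — keep
G: nothing on the exclusion list — OK
H: has sherry, so not alcohol-free — no
I: has anchovy, so not vegetarian; has coconut, so not coconut-free — reject
J: only flaxseed; none excluded — OK

C, F, G, J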